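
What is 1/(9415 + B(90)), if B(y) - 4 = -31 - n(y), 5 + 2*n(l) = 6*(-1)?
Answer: 2/18787 ≈ 0.00010646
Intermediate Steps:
n(l) = -11/2 (n(l) = -5/2 + (6*(-1))/2 = -5/2 + (1/2)*(-6) = -5/2 - 3 = -11/2)
B(y) = -43/2 (B(y) = 4 + (-31 - 1*(-11/2)) = 4 + (-31 + 11/2) = 4 - 51/2 = -43/2)
1/(9415 + B(90)) = 1/(9415 - 43/2) = 1/(18787/2) = 2/18787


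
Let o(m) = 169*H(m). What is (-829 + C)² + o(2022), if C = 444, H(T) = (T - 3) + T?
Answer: 831154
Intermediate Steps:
H(T) = -3 + 2*T (H(T) = (-3 + T) + T = -3 + 2*T)
o(m) = -507 + 338*m (o(m) = 169*(-3 + 2*m) = -507 + 338*m)
(-829 + C)² + o(2022) = (-829 + 444)² + (-507 + 338*2022) = (-385)² + (-507 + 683436) = 148225 + 682929 = 831154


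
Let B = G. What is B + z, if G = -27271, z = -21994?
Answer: -49265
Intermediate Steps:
B = -27271
B + z = -27271 - 21994 = -49265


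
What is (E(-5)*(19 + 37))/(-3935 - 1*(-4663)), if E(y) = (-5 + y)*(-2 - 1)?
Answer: 30/13 ≈ 2.3077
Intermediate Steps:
E(y) = 15 - 3*y (E(y) = (-5 + y)*(-3) = 15 - 3*y)
(E(-5)*(19 + 37))/(-3935 - 1*(-4663)) = ((15 - 3*(-5))*(19 + 37))/(-3935 - 1*(-4663)) = ((15 + 15)*56)/(-3935 + 4663) = (30*56)/728 = 1680*(1/728) = 30/13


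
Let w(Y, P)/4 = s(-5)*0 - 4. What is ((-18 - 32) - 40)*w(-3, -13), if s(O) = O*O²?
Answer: 1440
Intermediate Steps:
s(O) = O³
w(Y, P) = -16 (w(Y, P) = 4*((-5)³*0 - 4) = 4*(-125*0 - 4) = 4*(0 - 4) = 4*(-4) = -16)
((-18 - 32) - 40)*w(-3, -13) = ((-18 - 32) - 40)*(-16) = (-50 - 40)*(-16) = -90*(-16) = 1440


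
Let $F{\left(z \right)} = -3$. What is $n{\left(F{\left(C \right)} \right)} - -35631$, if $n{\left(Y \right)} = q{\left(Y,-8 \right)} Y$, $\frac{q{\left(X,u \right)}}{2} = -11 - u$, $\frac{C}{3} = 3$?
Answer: $35649$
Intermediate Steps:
$C = 9$ ($C = 3 \cdot 3 = 9$)
$q{\left(X,u \right)} = -22 - 2 u$ ($q{\left(X,u \right)} = 2 \left(-11 - u\right) = -22 - 2 u$)
$n{\left(Y \right)} = - 6 Y$ ($n{\left(Y \right)} = \left(-22 - -16\right) Y = \left(-22 + 16\right) Y = - 6 Y$)
$n{\left(F{\left(C \right)} \right)} - -35631 = \left(-6\right) \left(-3\right) - -35631 = 18 + 35631 = 35649$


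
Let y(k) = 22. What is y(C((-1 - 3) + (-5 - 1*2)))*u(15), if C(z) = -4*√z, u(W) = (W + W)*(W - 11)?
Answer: 2640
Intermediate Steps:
u(W) = 2*W*(-11 + W) (u(W) = (2*W)*(-11 + W) = 2*W*(-11 + W))
y(C((-1 - 3) + (-5 - 1*2)))*u(15) = 22*(2*15*(-11 + 15)) = 22*(2*15*4) = 22*120 = 2640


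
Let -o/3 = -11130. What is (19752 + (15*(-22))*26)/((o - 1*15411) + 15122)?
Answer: 11172/33101 ≈ 0.33751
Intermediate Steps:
o = 33390 (o = -3*(-11130) = 33390)
(19752 + (15*(-22))*26)/((o - 1*15411) + 15122) = (19752 + (15*(-22))*26)/((33390 - 1*15411) + 15122) = (19752 - 330*26)/((33390 - 15411) + 15122) = (19752 - 8580)/(17979 + 15122) = 11172/33101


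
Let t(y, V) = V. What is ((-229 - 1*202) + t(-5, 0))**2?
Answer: 185761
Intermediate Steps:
((-229 - 1*202) + t(-5, 0))**2 = ((-229 - 1*202) + 0)**2 = ((-229 - 202) + 0)**2 = (-431 + 0)**2 = (-431)**2 = 185761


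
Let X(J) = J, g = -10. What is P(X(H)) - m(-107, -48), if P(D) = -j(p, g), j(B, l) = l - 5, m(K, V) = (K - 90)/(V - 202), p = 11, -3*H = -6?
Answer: 3553/250 ≈ 14.212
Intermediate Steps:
H = 2 (H = -⅓*(-6) = 2)
m(K, V) = (-90 + K)/(-202 + V)
j(B, l) = -5 + l
P(D) = 15 (P(D) = -(-5 - 10) = -1*(-15) = 15)
P(X(H)) - m(-107, -48) = 15 - (-90 - 107)/(-202 - 48) = 15 - (-197)/(-250) = 15 - (-1)*(-197)/250 = 15 - 1*197/250 = 15 - 197/250 = 3553/250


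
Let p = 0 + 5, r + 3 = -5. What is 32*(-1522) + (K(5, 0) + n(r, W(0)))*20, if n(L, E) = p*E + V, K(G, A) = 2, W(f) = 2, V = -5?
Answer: -48564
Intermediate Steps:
r = -8 (r = -3 - 5 = -8)
p = 5
n(L, E) = -5 + 5*E (n(L, E) = 5*E - 5 = -5 + 5*E)
32*(-1522) + (K(5, 0) + n(r, W(0)))*20 = 32*(-1522) + (2 + (-5 + 5*2))*20 = -48704 + (2 + (-5 + 10))*20 = -48704 + (2 + 5)*20 = -48704 + 7*20 = -48704 + 140 = -48564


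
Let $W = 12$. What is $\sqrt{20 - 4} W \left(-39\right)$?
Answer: $-1872$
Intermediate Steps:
$\sqrt{20 - 4} W \left(-39\right) = \sqrt{20 - 4} \cdot 12 \left(-39\right) = \sqrt{16} \cdot 12 \left(-39\right) = 4 \cdot 12 \left(-39\right) = 48 \left(-39\right) = -1872$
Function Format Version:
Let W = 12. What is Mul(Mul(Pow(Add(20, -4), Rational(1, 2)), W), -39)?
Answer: -1872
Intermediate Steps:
Mul(Mul(Pow(Add(20, -4), Rational(1, 2)), W), -39) = Mul(Mul(Pow(Add(20, -4), Rational(1, 2)), 12), -39) = Mul(Mul(Pow(16, Rational(1, 2)), 12), -39) = Mul(Mul(4, 12), -39) = Mul(48, -39) = -1872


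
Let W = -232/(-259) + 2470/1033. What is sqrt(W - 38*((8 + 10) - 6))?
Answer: I*sqrt(32405840041162)/267547 ≈ 21.277*I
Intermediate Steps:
W = 879386/267547 (W = -232*(-1/259) + 2470*(1/1033) = 232/259 + 2470/1033 = 879386/267547 ≈ 3.2868)
sqrt(W - 38*((8 + 10) - 6)) = sqrt(879386/267547 - 38*((8 + 10) - 6)) = sqrt(879386/267547 - 38*(18 - 6)) = sqrt(879386/267547 - 38*12) = sqrt(879386/267547 - 456) = sqrt(-121122046/267547) = I*sqrt(32405840041162)/267547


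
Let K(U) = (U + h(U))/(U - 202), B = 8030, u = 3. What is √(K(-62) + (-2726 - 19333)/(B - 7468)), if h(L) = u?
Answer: I*√53694546114/37092 ≈ 6.2472*I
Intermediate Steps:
h(L) = 3
K(U) = (3 + U)/(-202 + U) (K(U) = (U + 3)/(U - 202) = (3 + U)/(-202 + U))
√(K(-62) + (-2726 - 19333)/(B - 7468)) = √((3 - 62)/(-202 - 62) + (-2726 - 19333)/(8030 - 7468)) = √(-59/(-264) - 22059/562) = √(-1/264*(-59) - 22059*1/562) = √(59/264 - 22059/562) = √(-2895209/74184) = I*√53694546114/37092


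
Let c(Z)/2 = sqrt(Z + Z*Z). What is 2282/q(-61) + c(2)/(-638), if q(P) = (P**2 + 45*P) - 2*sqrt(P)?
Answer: 9128/3905 - sqrt(6)/319 + 1141*I*sqrt(61)/238205 ≈ 2.3298 + 0.037411*I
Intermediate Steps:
c(Z) = 2*sqrt(Z + Z**2) (c(Z) = 2*sqrt(Z + Z*Z) = 2*sqrt(Z + Z**2))
q(P) = P**2 - 2*sqrt(P) + 45*P
2282/q(-61) + c(2)/(-638) = 2282/((-61)**2 - 2*I*sqrt(61) + 45*(-61)) + (2*sqrt(2*(1 + 2)))/(-638) = 2282/(3721 - 2*I*sqrt(61) - 2745) + (2*sqrt(2*3))*(-1/638) = 2282/(3721 - 2*I*sqrt(61) - 2745) + (2*sqrt(6))*(-1/638) = 2282/(976 - 2*I*sqrt(61)) - sqrt(6)/319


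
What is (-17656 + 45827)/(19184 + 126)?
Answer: 28171/19310 ≈ 1.4589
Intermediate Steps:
(-17656 + 45827)/(19184 + 126) = 28171/19310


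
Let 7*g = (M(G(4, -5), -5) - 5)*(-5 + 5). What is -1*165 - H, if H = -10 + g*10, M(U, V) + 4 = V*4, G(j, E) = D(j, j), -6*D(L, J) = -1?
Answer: -155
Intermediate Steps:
D(L, J) = 1/6 (D(L, J) = -1/6*(-1) = 1/6)
G(j, E) = 1/6
M(U, V) = -4 + 4*V (M(U, V) = -4 + V*4 = -4 + 4*V)
g = 0 (g = (((-4 + 4*(-5)) - 5)*(-5 + 5))/7 = (((-4 - 20) - 5)*0)/7 = ((-24 - 5)*0)/7 = (-29*0)/7 = (1/7)*0 = 0)
H = -10 (H = -10 + 0*10 = -10 + 0 = -10)
-1*165 - H = -1*165 - 1*(-10) = -165 + 10 = -155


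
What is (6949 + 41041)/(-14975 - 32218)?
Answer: -47990/47193 ≈ -1.0169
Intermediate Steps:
(6949 + 41041)/(-14975 - 32218) = 47990/(-47193) = 47990*(-1/47193) = -47990/47193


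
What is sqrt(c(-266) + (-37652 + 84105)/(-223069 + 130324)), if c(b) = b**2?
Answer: sqrt(7513740488215)/10305 ≈ 266.00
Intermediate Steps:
sqrt(c(-266) + (-37652 + 84105)/(-223069 + 130324)) = sqrt((-266)**2 + (-37652 + 84105)/(-223069 + 130324)) = sqrt(70756 + 46453/(-92745)) = sqrt(70756 + 46453*(-1/92745)) = sqrt(70756 - 46453/92745) = sqrt(6562218767/92745) = sqrt(7513740488215)/10305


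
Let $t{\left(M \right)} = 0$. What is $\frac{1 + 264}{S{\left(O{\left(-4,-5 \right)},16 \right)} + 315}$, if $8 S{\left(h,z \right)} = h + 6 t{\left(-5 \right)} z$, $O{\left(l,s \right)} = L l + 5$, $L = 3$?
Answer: $\frac{2120}{2513} \approx 0.84361$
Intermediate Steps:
$O{\left(l,s \right)} = 5 + 3 l$ ($O{\left(l,s \right)} = 3 l + 5 = 5 + 3 l$)
$S{\left(h,z \right)} = \frac{h}{8}$ ($S{\left(h,z \right)} = \frac{h + 6 \cdot 0 z}{8} = \frac{h + 0 z}{8} = \frac{h + 0}{8} = \frac{h}{8}$)
$\frac{1 + 264}{S{\left(O{\left(-4,-5 \right)},16 \right)} + 315} = \frac{1 + 264}{\frac{5 + 3 \left(-4\right)}{8} + 315} = \frac{265}{\frac{5 - 12}{8} + 315} = \frac{265}{\frac{1}{8} \left(-7\right) + 315} = \frac{265}{- \frac{7}{8} + 315} = \frac{265}{\frac{2513}{8}} = 265 \cdot \frac{8}{2513} = \frac{2120}{2513}$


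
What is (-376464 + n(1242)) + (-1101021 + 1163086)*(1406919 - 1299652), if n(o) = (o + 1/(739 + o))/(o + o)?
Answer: 32758529814692767/4920804 ≈ 6.6571e+9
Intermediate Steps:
n(o) = (o + 1/(739 + o))/(2*o) (n(o) = (o + 1/(739 + o))/((2*o)) = (o + 1/(739 + o))*(1/(2*o)) = (o + 1/(739 + o))/(2*o))
(-376464 + n(1242)) + (-1101021 + 1163086)*(1406919 - 1299652) = (-376464 + (½)*(1 + 1242² + 739*1242)/(1242*(739 + 1242))) + (-1101021 + 1163086)*(1406919 - 1299652) = (-376464 + (½)*(1/1242)*(1 + 1542564 + 917838)/1981) + 62065*107267 = (-376464 + (½)*(1/1242)*(1/1981)*2460403) + 6657526355 = (-376464 + 2460403/4920804) + 6657526355 = -1852503096653/4920804 + 6657526355 = 32758529814692767/4920804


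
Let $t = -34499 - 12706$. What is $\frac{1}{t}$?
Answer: $- \frac{1}{47205} \approx -2.1184 \cdot 10^{-5}$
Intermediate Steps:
$t = -47205$
$\frac{1}{t} = \frac{1}{-47205} = - \frac{1}{47205}$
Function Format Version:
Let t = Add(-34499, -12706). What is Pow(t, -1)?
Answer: Rational(-1, 47205) ≈ -2.1184e-5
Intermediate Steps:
t = -47205
Pow(t, -1) = Pow(-47205, -1) = Rational(-1, 47205)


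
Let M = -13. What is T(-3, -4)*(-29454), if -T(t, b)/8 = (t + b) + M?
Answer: -4712640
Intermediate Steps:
T(t, b) = 104 - 8*b - 8*t (T(t, b) = -8*((t + b) - 13) = -8*((b + t) - 13) = -8*(-13 + b + t) = 104 - 8*b - 8*t)
T(-3, -4)*(-29454) = (104 - 8*(-4) - 8*(-3))*(-29454) = (104 + 32 + 24)*(-29454) = 160*(-29454) = -4712640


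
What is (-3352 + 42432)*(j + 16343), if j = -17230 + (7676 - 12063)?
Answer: -206107920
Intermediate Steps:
j = -21617 (j = -17230 - 4387 = -21617)
(-3352 + 42432)*(j + 16343) = (-3352 + 42432)*(-21617 + 16343) = 39080*(-5274) = -206107920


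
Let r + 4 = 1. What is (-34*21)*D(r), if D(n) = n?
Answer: 2142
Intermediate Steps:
r = -3 (r = -4 + 1 = -3)
(-34*21)*D(r) = -34*21*(-3) = -714*(-3) = 2142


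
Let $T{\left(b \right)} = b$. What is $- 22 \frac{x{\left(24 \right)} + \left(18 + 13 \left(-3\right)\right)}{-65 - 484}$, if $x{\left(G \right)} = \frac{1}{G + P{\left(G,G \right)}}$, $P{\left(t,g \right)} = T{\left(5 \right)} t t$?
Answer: $- \frac{60983}{72468} \approx -0.84152$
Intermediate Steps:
$P{\left(t,g \right)} = 5 t^{2}$ ($P{\left(t,g \right)} = 5 t t = 5 t^{2}$)
$x{\left(G \right)} = \frac{1}{G + 5 G^{2}}$
$- 22 \frac{x{\left(24 \right)} + \left(18 + 13 \left(-3\right)\right)}{-65 - 484} = - 22 \frac{\frac{1}{24 \left(1 + 5 \cdot 24\right)} + \left(18 + 13 \left(-3\right)\right)}{-65 - 484} = - 22 \frac{\frac{1}{24 \left(1 + 120\right)} + \left(18 - 39\right)}{-549} = - 22 \left(\frac{1}{24 \cdot 121} - 21\right) \left(- \frac{1}{549}\right) = - 22 \left(\frac{1}{24} \cdot \frac{1}{121} - 21\right) \left(- \frac{1}{549}\right) = - 22 \left(\frac{1}{2904} - 21\right) \left(- \frac{1}{549}\right) = - 22 \left(\left(- \frac{60983}{2904}\right) \left(- \frac{1}{549}\right)\right) = \left(-22\right) \frac{60983}{1594296} = - \frac{60983}{72468}$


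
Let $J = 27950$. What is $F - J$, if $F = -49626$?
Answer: $-77576$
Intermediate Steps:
$F - J = -49626 - 27950 = -77576$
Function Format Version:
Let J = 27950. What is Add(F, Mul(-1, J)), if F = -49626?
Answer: -77576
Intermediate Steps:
Add(F, Mul(-1, J)) = Add(-49626, Mul(-1, 27950)) = Add(-49626, -27950) = -77576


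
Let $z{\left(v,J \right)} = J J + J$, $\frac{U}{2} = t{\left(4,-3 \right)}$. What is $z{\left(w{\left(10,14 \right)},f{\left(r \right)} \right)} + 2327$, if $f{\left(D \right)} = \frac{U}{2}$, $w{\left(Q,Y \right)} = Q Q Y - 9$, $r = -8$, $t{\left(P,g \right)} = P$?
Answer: $2347$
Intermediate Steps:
$U = 8$ ($U = 2 \cdot 4 = 8$)
$w{\left(Q,Y \right)} = -9 + Y Q^{2}$ ($w{\left(Q,Y \right)} = Q^{2} Y - 9 = Y Q^{2} - 9 = -9 + Y Q^{2}$)
$f{\left(D \right)} = 4$ ($f{\left(D \right)} = \frac{8}{2} = 8 \cdot \frac{1}{2} = 4$)
$z{\left(v,J \right)} = J + J^{2}$ ($z{\left(v,J \right)} = J^{2} + J = J + J^{2}$)
$z{\left(w{\left(10,14 \right)},f{\left(r \right)} \right)} + 2327 = 4 \left(1 + 4\right) + 2327 = 4 \cdot 5 + 2327 = 20 + 2327 = 2347$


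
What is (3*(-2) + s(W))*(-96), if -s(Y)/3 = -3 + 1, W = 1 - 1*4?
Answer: 0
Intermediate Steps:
W = -3 (W = 1 - 4 = -3)
s(Y) = 6 (s(Y) = -3*(-3 + 1) = -3*(-2) = 6)
(3*(-2) + s(W))*(-96) = (3*(-2) + 6)*(-96) = (-6 + 6)*(-96) = 0*(-96) = 0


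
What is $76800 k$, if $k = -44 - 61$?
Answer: $-8064000$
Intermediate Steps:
$k = -105$ ($k = -44 - 61 = -105$)
$76800 k = 76800 \left(-105\right) = -8064000$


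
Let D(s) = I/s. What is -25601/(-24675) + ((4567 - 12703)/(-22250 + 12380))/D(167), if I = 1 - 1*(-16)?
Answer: 3831997/419475 ≈ 9.1352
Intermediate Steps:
I = 17 (I = 1 + 16 = 17)
D(s) = 17/s
-25601/(-24675) + ((4567 - 12703)/(-22250 + 12380))/D(167) = -25601/(-24675) + ((4567 - 12703)/(-22250 + 12380))/((17/167)) = -25601*(-1/24675) + (-8136/(-9870))/((17*(1/167))) = 25601/24675 + (-8136*(-1/9870))/(17/167) = 25601/24675 + (1356/1645)*(167/17) = 25601/24675 + 226452/27965 = 3831997/419475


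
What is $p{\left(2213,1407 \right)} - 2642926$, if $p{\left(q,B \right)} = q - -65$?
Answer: $-2640648$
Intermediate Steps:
$p{\left(q,B \right)} = 65 + q$ ($p{\left(q,B \right)} = q + 65 = 65 + q$)
$p{\left(2213,1407 \right)} - 2642926 = \left(65 + 2213\right) - 2642926 = 2278 - 2642926 = -2640648$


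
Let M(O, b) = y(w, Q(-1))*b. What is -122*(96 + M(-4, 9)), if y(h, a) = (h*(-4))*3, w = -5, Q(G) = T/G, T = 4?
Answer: -77592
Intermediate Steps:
Q(G) = 4/G
y(h, a) = -12*h (y(h, a) = -4*h*3 = -12*h)
M(O, b) = 60*b (M(O, b) = (-12*(-5))*b = 60*b)
-122*(96 + M(-4, 9)) = -122*(96 + 60*9) = -122*(96 + 540) = -122*636 = -77592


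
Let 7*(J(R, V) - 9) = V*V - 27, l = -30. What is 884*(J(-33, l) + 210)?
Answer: 2126904/7 ≈ 3.0384e+5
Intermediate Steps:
J(R, V) = 36/7 + V²/7 (J(R, V) = 9 + (V*V - 27)/7 = 9 + (V² - 27)/7 = 9 + (-27 + V²)/7 = 9 + (-27/7 + V²/7) = 36/7 + V²/7)
884*(J(-33, l) + 210) = 884*((36/7 + (⅐)*(-30)²) + 210) = 884*((36/7 + (⅐)*900) + 210) = 884*((36/7 + 900/7) + 210) = 884*(936/7 + 210) = 884*(2406/7) = 2126904/7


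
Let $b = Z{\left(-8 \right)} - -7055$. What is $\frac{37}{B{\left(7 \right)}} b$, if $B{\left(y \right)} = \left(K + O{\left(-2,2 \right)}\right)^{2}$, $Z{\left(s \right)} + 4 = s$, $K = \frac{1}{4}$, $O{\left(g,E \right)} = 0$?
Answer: $4169456$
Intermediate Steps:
$K = \frac{1}{4} \approx 0.25$
$Z{\left(s \right)} = -4 + s$
$B{\left(y \right)} = \frac{1}{16}$ ($B{\left(y \right)} = \left(\frac{1}{4} + 0\right)^{2} = \left(\frac{1}{4}\right)^{2} = \frac{1}{16}$)
$b = 7043$ ($b = \left(-4 - 8\right) - -7055 = -12 + 7055 = 7043$)
$\frac{37}{B{\left(7 \right)}} b = 37 \frac{1}{\frac{1}{16}} \cdot 7043 = 37 \cdot 16 \cdot 7043 = 592 \cdot 7043 = 4169456$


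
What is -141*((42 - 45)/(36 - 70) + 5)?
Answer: -24393/34 ≈ -717.44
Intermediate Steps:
-141*((42 - 45)/(36 - 70) + 5) = -141*(-3/(-34) + 5) = -141*(-3*(-1/34) + 5) = -141*(3/34 + 5) = -141*173/34 = -24393/34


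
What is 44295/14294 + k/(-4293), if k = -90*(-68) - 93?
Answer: 34669499/20454714 ≈ 1.6949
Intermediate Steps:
k = 6027 (k = 6120 - 93 = 6027)
44295/14294 + k/(-4293) = 44295/14294 + 6027/(-4293) = 44295*(1/14294) + 6027*(-1/4293) = 44295/14294 - 2009/1431 = 34669499/20454714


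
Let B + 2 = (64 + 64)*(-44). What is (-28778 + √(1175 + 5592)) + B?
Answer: -34412 + √6767 ≈ -34330.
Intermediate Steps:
B = -5634 (B = -2 + (64 + 64)*(-44) = -2 + 128*(-44) = -2 - 5632 = -5634)
(-28778 + √(1175 + 5592)) + B = (-28778 + √(1175 + 5592)) - 5634 = (-28778 + √6767) - 5634 = -34412 + √6767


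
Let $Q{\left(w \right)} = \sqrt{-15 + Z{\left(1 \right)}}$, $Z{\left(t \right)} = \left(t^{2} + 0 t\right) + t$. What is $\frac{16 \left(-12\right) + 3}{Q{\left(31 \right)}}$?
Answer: $\frac{189 i \sqrt{13}}{13} \approx 52.419 i$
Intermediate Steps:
$Z{\left(t \right)} = t + t^{2}$ ($Z{\left(t \right)} = \left(t^{2} + 0\right) + t = t^{2} + t = t + t^{2}$)
$Q{\left(w \right)} = i \sqrt{13}$ ($Q{\left(w \right)} = \sqrt{-15 + 1 \left(1 + 1\right)} = \sqrt{-15 + 1 \cdot 2} = \sqrt{-15 + 2} = \sqrt{-13} = i \sqrt{13}$)
$\frac{16 \left(-12\right) + 3}{Q{\left(31 \right)}} = \frac{16 \left(-12\right) + 3}{i \sqrt{13}} = \left(-192 + 3\right) \left(- \frac{i \sqrt{13}}{13}\right) = - 189 \left(- \frac{i \sqrt{13}}{13}\right) = \frac{189 i \sqrt{13}}{13}$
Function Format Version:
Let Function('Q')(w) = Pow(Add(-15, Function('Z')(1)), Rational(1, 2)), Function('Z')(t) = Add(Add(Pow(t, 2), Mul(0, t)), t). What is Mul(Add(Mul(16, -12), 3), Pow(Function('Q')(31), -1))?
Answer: Mul(Rational(189, 13), I, Pow(13, Rational(1, 2))) ≈ Mul(52.419, I)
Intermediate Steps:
Function('Z')(t) = Add(t, Pow(t, 2)) (Function('Z')(t) = Add(Add(Pow(t, 2), 0), t) = Add(Pow(t, 2), t) = Add(t, Pow(t, 2)))
Function('Q')(w) = Mul(I, Pow(13, Rational(1, 2))) (Function('Q')(w) = Pow(Add(-15, Mul(1, Add(1, 1))), Rational(1, 2)) = Pow(Add(-15, Mul(1, 2)), Rational(1, 2)) = Pow(Add(-15, 2), Rational(1, 2)) = Pow(-13, Rational(1, 2)) = Mul(I, Pow(13, Rational(1, 2))))
Mul(Add(Mul(16, -12), 3), Pow(Function('Q')(31), -1)) = Mul(Add(Mul(16, -12), 3), Pow(Mul(I, Pow(13, Rational(1, 2))), -1)) = Mul(Add(-192, 3), Mul(Rational(-1, 13), I, Pow(13, Rational(1, 2)))) = Mul(-189, Mul(Rational(-1, 13), I, Pow(13, Rational(1, 2)))) = Mul(Rational(189, 13), I, Pow(13, Rational(1, 2)))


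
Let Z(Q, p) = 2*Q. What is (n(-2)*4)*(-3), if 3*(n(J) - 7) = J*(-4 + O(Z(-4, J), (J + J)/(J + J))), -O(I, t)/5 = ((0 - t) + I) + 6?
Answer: 4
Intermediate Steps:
O(I, t) = -30 - 5*I + 5*t (O(I, t) = -5*(((0 - t) + I) + 6) = -5*((-t + I) + 6) = -5*((I - t) + 6) = -5*(6 + I - t) = -30 - 5*I + 5*t)
n(J) = 7 + 11*J/3 (n(J) = 7 + (J*(-4 + (-30 - 10*(-4) + 5*((J + J)/(J + J)))))/3 = 7 + (J*(-4 + (-30 - 5*(-8) + 5*((2*J)/((2*J))))))/3 = 7 + (J*(-4 + (-30 + 40 + 5*((2*J)*(1/(2*J))))))/3 = 7 + (J*(-4 + (-30 + 40 + 5*1)))/3 = 7 + (J*(-4 + (-30 + 40 + 5)))/3 = 7 + (J*(-4 + 15))/3 = 7 + (J*11)/3 = 7 + (11*J)/3 = 7 + 11*J/3)
(n(-2)*4)*(-3) = ((7 + (11/3)*(-2))*4)*(-3) = ((7 - 22/3)*4)*(-3) = -⅓*4*(-3) = -4/3*(-3) = 4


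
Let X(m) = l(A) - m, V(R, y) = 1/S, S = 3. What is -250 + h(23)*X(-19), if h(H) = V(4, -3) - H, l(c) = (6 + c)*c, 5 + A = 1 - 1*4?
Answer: -3130/3 ≈ -1043.3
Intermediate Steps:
A = -8 (A = -5 + (1 - 1*4) = -5 + (1 - 4) = -5 - 3 = -8)
l(c) = c*(6 + c)
V(R, y) = ⅓ (V(R, y) = 1/3 = ⅓)
h(H) = ⅓ - H
X(m) = 16 - m (X(m) = -8*(6 - 8) - m = -8*(-2) - m = 16 - m)
-250 + h(23)*X(-19) = -250 + (⅓ - 1*23)*(16 - 1*(-19)) = -250 + (⅓ - 23)*(16 + 19) = -250 - 68/3*35 = -250 - 2380/3 = -3130/3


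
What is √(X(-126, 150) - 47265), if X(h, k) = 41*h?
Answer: I*√52431 ≈ 228.98*I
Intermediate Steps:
√(X(-126, 150) - 47265) = √(41*(-126) - 47265) = √(-5166 - 47265) = √(-52431) = I*√52431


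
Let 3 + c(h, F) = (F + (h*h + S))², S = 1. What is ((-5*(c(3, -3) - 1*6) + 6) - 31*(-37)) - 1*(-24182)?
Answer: 25135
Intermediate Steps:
c(h, F) = -3 + (1 + F + h²)² (c(h, F) = -3 + (F + (h*h + 1))² = -3 + (F + (h² + 1))² = -3 + (F + (1 + h²))² = -3 + (1 + F + h²)²)
((-5*(c(3, -3) - 1*6) + 6) - 31*(-37)) - 1*(-24182) = ((-5*((-3 + (1 - 3 + 3²)²) - 1*6) + 6) - 31*(-37)) - 1*(-24182) = ((-5*((-3 + (1 - 3 + 9)²) - 6) + 6) + 1147) + 24182 = ((-5*((-3 + 7²) - 6) + 6) + 1147) + 24182 = ((-5*((-3 + 49) - 6) + 6) + 1147) + 24182 = ((-5*(46 - 6) + 6) + 1147) + 24182 = ((-5*40 + 6) + 1147) + 24182 = ((-200 + 6) + 1147) + 24182 = (-194 + 1147) + 24182 = 953 + 24182 = 25135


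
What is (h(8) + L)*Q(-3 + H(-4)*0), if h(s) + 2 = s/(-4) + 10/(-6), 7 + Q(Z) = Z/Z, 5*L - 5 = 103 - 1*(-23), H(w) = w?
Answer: -616/5 ≈ -123.20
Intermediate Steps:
L = 131/5 (L = 1 + (103 - 1*(-23))/5 = 1 + (103 + 23)/5 = 1 + (1/5)*126 = 1 + 126/5 = 131/5 ≈ 26.200)
Q(Z) = -6 (Q(Z) = -7 + Z/Z = -7 + 1 = -6)
h(s) = -11/3 - s/4 (h(s) = -2 + (s/(-4) + 10/(-6)) = -2 + (s*(-1/4) + 10*(-1/6)) = -2 + (-s/4 - 5/3) = -2 + (-5/3 - s/4) = -11/3 - s/4)
(h(8) + L)*Q(-3 + H(-4)*0) = ((-11/3 - 1/4*8) + 131/5)*(-6) = ((-11/3 - 2) + 131/5)*(-6) = (-17/3 + 131/5)*(-6) = (308/15)*(-6) = -616/5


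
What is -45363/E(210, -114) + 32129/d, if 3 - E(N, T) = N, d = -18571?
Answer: 278595190/1281399 ≈ 217.41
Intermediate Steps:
E(N, T) = 3 - N
-45363/E(210, -114) + 32129/d = -45363/(3 - 1*210) + 32129/(-18571) = -45363/(3 - 210) + 32129*(-1/18571) = -45363/(-207) - 32129/18571 = -45363*(-1/207) - 32129/18571 = 15121/69 - 32129/18571 = 278595190/1281399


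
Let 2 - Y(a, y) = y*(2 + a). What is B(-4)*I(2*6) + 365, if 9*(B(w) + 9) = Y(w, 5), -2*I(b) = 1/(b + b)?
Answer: 52583/144 ≈ 365.16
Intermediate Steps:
I(b) = -1/(4*b) (I(b) = -1/(2*(b + b)) = -1/(2*b)/2 = -1/(4*b))
Y(a, y) = 2 - y*(2 + a)
B(w) = -89/9 - 5*w/9 (B(w) = -9 + (2 - 2*5 - 1*w*5)/9 = -9 + (2 - 10 - 5*w)/9 = -9 + (-8 - 5*w)/9 = -9 + (-8/9 - 5*w/9) = -89/9 - 5*w/9)
B(-4)*I(2*6) + 365 = (-89/9 - 5/9*(-4))*(-1/(4*(2*6))) + 365 = (-89/9 + 20/9)*(-¼/12) + 365 = -(-23)/(12*12) + 365 = -23/3*(-1/48) + 365 = 23/144 + 365 = 52583/144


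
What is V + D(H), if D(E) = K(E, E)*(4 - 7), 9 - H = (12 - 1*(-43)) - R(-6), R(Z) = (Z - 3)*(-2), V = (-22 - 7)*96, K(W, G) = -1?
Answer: -2781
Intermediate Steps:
V = -2784 (V = -29*96 = -2784)
R(Z) = 6 - 2*Z (R(Z) = (-3 + Z)*(-2) = 6 - 2*Z)
H = -28 (H = 9 - ((12 - 1*(-43)) - (6 - 2*(-6))) = 9 - ((12 + 43) - (6 + 12)) = 9 - (55 - 1*18) = 9 - (55 - 18) = 9 - 1*37 = 9 - 37 = -28)
D(E) = 3 (D(E) = -(4 - 7) = -1*(-3) = 3)
V + D(H) = -2784 + 3 = -2781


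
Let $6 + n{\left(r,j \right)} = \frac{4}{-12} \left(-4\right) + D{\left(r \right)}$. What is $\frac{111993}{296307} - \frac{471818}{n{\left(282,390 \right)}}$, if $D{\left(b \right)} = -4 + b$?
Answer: $- \frac{1704541033}{987690} \approx -1725.8$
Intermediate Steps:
$n{\left(r,j \right)} = - \frac{26}{3} + r$ ($n{\left(r,j \right)} = -6 + \left(\frac{4}{-12} \left(-4\right) + \left(-4 + r\right)\right) = -6 + \left(4 \left(- \frac{1}{12}\right) \left(-4\right) + \left(-4 + r\right)\right) = -6 + \left(\left(- \frac{1}{3}\right) \left(-4\right) + \left(-4 + r\right)\right) = -6 + \left(\frac{4}{3} + \left(-4 + r\right)\right) = -6 + \left(- \frac{8}{3} + r\right) = - \frac{26}{3} + r$)
$\frac{111993}{296307} - \frac{471818}{n{\left(282,390 \right)}} = \frac{111993}{296307} - \frac{471818}{- \frac{26}{3} + 282} = 111993 \cdot \frac{1}{296307} - \frac{471818}{\frac{820}{3}} = \frac{37331}{98769} - \frac{707727}{410} = - \frac{1704541033}{987690}$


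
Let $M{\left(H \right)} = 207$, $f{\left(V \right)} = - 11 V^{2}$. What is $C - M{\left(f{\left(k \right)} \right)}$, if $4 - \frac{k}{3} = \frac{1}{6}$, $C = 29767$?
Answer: $29560$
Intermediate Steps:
$k = \frac{23}{2}$ ($k = 12 - \frac{3}{6} = 12 - \frac{1}{2} = \frac{23}{2} \approx 11.5$)
$C - M{\left(f{\left(k \right)} \right)} = 29767 - 207 = 29560$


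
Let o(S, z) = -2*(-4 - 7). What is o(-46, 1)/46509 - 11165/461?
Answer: -519262843/21440649 ≈ -24.219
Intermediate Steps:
o(S, z) = 22 (o(S, z) = -2*(-11) = 22)
o(-46, 1)/46509 - 11165/461 = 22/46509 - 11165/461 = -519262843/21440649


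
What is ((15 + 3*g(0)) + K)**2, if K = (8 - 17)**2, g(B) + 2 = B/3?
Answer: 8100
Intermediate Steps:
g(B) = -2 + B/3
K = 81 (K = (-9)**2 = 81)
((15 + 3*g(0)) + K)**2 = ((15 + 3*(-2 + (1/3)*0)) + 81)**2 = ((15 + 3*(-2 + 0)) + 81)**2 = ((15 + 3*(-2)) + 81)**2 = ((15 - 6) + 81)**2 = (9 + 81)**2 = 90**2 = 8100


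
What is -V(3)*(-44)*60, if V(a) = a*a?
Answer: 23760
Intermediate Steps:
V(a) = a**2
-V(3)*(-44)*60 = -3**2*(-44)*60 = -9*(-44)*60 = -(-396)*60 = -1*(-23760) = 23760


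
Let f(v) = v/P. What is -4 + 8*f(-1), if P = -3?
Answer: -4/3 ≈ -1.3333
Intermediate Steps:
f(v) = -v/3 (f(v) = v/(-3) = v*(-1/3) = -v/3)
-4 + 8*f(-1) = -4 + 8*(-1/3*(-1)) = -4 + 8*(1/3) = -4 + 8/3 = -4/3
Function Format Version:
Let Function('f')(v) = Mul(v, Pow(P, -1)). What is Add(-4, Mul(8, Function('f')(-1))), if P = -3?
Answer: Rational(-4, 3) ≈ -1.3333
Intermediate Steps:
Function('f')(v) = Mul(Rational(-1, 3), v) (Function('f')(v) = Mul(v, Pow(-3, -1)) = Mul(v, Rational(-1, 3)) = Mul(Rational(-1, 3), v))
Add(-4, Mul(8, Function('f')(-1))) = Add(-4, Mul(8, Mul(Rational(-1, 3), -1))) = Add(-4, Mul(8, Rational(1, 3))) = Add(-4, Rational(8, 3)) = Rational(-4, 3)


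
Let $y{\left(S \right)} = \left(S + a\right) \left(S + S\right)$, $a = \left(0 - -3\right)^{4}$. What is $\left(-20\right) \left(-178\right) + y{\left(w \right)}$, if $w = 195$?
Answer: $111200$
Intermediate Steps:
$a = 81$ ($a = \left(0 + 3\right)^{4} = 3^{4} = 81$)
$y{\left(S \right)} = 2 S \left(81 + S\right)$ ($y{\left(S \right)} = \left(S + 81\right) \left(S + S\right) = \left(81 + S\right) 2 S = 2 S \left(81 + S\right)$)
$\left(-20\right) \left(-178\right) + y{\left(w \right)} = \left(-20\right) \left(-178\right) + 2 \cdot 195 \left(81 + 195\right) = 3560 + 2 \cdot 195 \cdot 276 = 3560 + 107640 = 111200$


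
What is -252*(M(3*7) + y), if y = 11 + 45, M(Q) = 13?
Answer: -17388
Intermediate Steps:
y = 56
-252*(M(3*7) + y) = -252*(13 + 56) = -252*69 = -17388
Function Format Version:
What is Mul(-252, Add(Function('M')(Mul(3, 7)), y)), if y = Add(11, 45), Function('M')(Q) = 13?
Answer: -17388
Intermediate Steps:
y = 56
Mul(-252, Add(Function('M')(Mul(3, 7)), y)) = Mul(-252, Add(13, 56)) = Mul(-252, 69) = -17388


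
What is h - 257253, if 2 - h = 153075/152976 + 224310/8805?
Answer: -7700907622347/29932304 ≈ -2.5728e+5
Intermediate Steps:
h = -732621435/29932304 (h = 2 - (153075/152976 + 224310/8805) = 2 - (153075*(1/152976) + 224310*(1/8805)) = 2 - (51025/50992 + 14954/587) = 2 - 1*792486043/29932304 = 2 - 792486043/29932304 = -732621435/29932304 ≈ -24.476)
h - 257253 = -732621435/29932304 - 257253 = -7700907622347/29932304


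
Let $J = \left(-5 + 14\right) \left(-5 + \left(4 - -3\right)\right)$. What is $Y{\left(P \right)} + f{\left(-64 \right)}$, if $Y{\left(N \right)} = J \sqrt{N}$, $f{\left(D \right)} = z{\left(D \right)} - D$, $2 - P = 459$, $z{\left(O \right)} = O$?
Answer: $18 i \sqrt{457} \approx 384.8 i$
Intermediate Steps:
$P = -457$ ($P = 2 - 459 = -457$)
$f{\left(D \right)} = 0$ ($f{\left(D \right)} = D - D = 0$)
$J = 18$ ($J = 9 \left(-5 + \left(4 + 3\right)\right) = 9 \left(-5 + 7\right) = 9 \cdot 2 = 18$)
$Y{\left(N \right)} = 18 \sqrt{N}$
$Y{\left(P \right)} + f{\left(-64 \right)} = 18 \sqrt{-457} + 0 = 18 i \sqrt{457} + 0 = 18 i \sqrt{457}$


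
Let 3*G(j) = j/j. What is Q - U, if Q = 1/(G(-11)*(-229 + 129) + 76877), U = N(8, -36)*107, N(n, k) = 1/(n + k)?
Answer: 3523843/922124 ≈ 3.8214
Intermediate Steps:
N(n, k) = 1/(k + n)
G(j) = ⅓ (G(j) = (j/j)/3 = (⅓)*1 = ⅓)
U = -107/28 (U = 107/(-36 + 8) = 107/(-28) = -1/28*107 = -107/28 ≈ -3.8214)
Q = 3/230531 (Q = 1/((-229 + 129)/3 + 76877) = 1/((⅓)*(-100) + 76877) = 1/(-100/3 + 76877) = 1/(230531/3) = 3/230531 ≈ 1.3013e-5)
Q - U = 3/230531 - 1*(-107/28) = 3/230531 + 107/28 = 3523843/922124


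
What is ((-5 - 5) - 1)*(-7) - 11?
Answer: 66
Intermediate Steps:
((-5 - 5) - 1)*(-7) - 11 = (-10 - 1)*(-7) - 11 = -11*(-7) - 11 = 77 - 11 = 66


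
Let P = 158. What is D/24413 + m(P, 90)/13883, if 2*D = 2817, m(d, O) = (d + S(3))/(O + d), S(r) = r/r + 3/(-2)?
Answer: 9706576023/168107136784 ≈ 0.057740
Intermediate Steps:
S(r) = -½ (S(r) = 1 + 3*(-½) = 1 - 3/2 = -½)
m(d, O) = (-½ + d)/(O + d) (m(d, O) = (d - ½)/(O + d) = (-½ + d)/(O + d))
D = 2817/2 (D = (½)*2817 = 2817/2 ≈ 1408.5)
D/24413 + m(P, 90)/13883 = (2817/2)/24413 + ((-½ + 158)/(90 + 158))/13883 = (2817/2)*(1/24413) + ((315/2)/248)*(1/13883) = 2817/48826 + ((1/248)*(315/2))*(1/13883) = 2817/48826 + (315/496)*(1/13883) = 2817/48826 + 315/6885968 = 9706576023/168107136784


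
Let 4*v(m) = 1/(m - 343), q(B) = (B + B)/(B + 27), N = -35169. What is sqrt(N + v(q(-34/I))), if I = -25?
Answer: I*sqrt(8314915144268207)/486238 ≈ 187.53*I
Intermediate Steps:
q(B) = 2*B/(27 + B) (q(B) = (2*B)/(27 + B) = 2*B/(27 + B))
v(m) = 1/(4*(-343 + m)) (v(m) = 1/(4*(m - 343)) = 1/(4*(-343 + m)))
sqrt(N + v(q(-34/I))) = sqrt(-35169 + 1/(4*(-343 + 2*(-34/(-25))/(27 - 34/(-25))))) = sqrt(-35169 + 1/(4*(-343 + 2*(-34*(-1/25))/(27 - 34*(-1/25))))) = sqrt(-35169 + 1/(4*(-343 + 2*(34/25)/(27 + 34/25)))) = sqrt(-35169 + 1/(4*(-343 + 2*(34/25)/(709/25)))) = sqrt(-35169 + 1/(4*(-343 + 2*(34/25)*(25/709)))) = sqrt(-35169 + 1/(4*(-343 + 68/709))) = sqrt(-35169 + 1/(4*(-243119/709))) = sqrt(-35169 + (1/4)*(-709/243119)) = sqrt(-35169 - 709/972476) = sqrt(-34201009153/972476) = I*sqrt(8314915144268207)/486238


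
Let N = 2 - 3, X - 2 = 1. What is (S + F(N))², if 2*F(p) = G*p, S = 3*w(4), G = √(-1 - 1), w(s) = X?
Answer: (18 - I*√2)²/4 ≈ 80.5 - 12.728*I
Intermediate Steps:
X = 3 (X = 2 + 1 = 3)
w(s) = 3
G = I*√2 (G = √(-2) = I*√2 ≈ 1.4142*I)
S = 9 (S = 3*3 = 9)
N = -1
F(p) = I*p*√2/2 (F(p) = ((I*√2)*p)/2 = (I*p*√2)/2 = I*p*√2/2)
(S + F(N))² = (9 + (½)*I*(-1)*√2)² = (9 - I*√2/2)²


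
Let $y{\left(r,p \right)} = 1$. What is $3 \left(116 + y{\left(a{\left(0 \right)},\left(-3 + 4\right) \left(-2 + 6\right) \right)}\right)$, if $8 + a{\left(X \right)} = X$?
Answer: $351$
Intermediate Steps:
$a{\left(X \right)} = -8 + X$
$3 \left(116 + y{\left(a{\left(0 \right)},\left(-3 + 4\right) \left(-2 + 6\right) \right)}\right) = 3 \left(116 + 1\right) = 3 \cdot 117 = 351$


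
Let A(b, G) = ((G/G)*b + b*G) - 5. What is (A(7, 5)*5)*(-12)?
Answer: -2220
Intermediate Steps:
A(b, G) = -5 + b + G*b (A(b, G) = (1*b + G*b) - 5 = (b + G*b) - 5 = -5 + b + G*b)
(A(7, 5)*5)*(-12) = ((-5 + 7 + 5*7)*5)*(-12) = ((-5 + 7 + 35)*5)*(-12) = (37*5)*(-12) = 185*(-12) = -2220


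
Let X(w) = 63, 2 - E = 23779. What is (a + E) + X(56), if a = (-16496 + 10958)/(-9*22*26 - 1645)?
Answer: -161083664/6793 ≈ -23713.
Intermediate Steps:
E = -23777 (E = 2 - 1*23779 = 2 - 23779 = -23777)
a = 5538/6793 (a = -5538/(-198*26 - 1645) = -5538/(-5148 - 1645) = -5538/(-6793) = -5538*(-1/6793) = 5538/6793 ≈ 0.81525)
(a + E) + X(56) = (5538/6793 - 23777) + 63 = -161511623/6793 + 63 = -161083664/6793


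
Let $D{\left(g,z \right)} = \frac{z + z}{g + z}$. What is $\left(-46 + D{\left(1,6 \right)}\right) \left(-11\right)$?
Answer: $\frac{3410}{7} \approx 487.14$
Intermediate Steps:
$D{\left(g,z \right)} = \frac{2 z}{g + z}$
$\left(-46 + D{\left(1,6 \right)}\right) \left(-11\right) = \left(-46 + 2 \cdot 6 \frac{1}{1 + 6}\right) \left(-11\right) = \left(-46 + 2 \cdot 6 \cdot \frac{1}{7}\right) \left(-11\right) = \left(-46 + \frac{12}{7}\right) \left(-11\right) = \left(- \frac{310}{7}\right) \left(-11\right) = \frac{3410}{7}$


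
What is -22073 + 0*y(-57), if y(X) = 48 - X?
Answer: -22073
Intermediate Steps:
-22073 + 0*y(-57) = -22073 + 0*(48 - 1*(-57)) = -22073 + 0*(48 + 57) = -22073 + 0*105 = -22073 + 0 = -22073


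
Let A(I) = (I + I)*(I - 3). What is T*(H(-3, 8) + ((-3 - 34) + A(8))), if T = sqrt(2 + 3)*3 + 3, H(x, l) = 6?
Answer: 147 + 147*sqrt(5) ≈ 475.70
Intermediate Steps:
A(I) = 2*I*(-3 + I) (A(I) = (2*I)*(-3 + I) = 2*I*(-3 + I))
T = 3 + 3*sqrt(5) (T = sqrt(5)*3 + 3 = 3*sqrt(5) + 3 = 3 + 3*sqrt(5) ≈ 9.7082)
T*(H(-3, 8) + ((-3 - 34) + A(8))) = (3 + 3*sqrt(5))*(6 + ((-3 - 34) + 2*8*(-3 + 8))) = (3 + 3*sqrt(5))*(6 + (-37 + 2*8*5)) = (3 + 3*sqrt(5))*(6 + (-37 + 80)) = (3 + 3*sqrt(5))*(6 + 43) = (3 + 3*sqrt(5))*49 = 147 + 147*sqrt(5)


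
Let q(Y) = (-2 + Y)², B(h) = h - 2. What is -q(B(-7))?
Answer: -121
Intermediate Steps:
B(h) = -2 + h
-q(B(-7)) = -(-2 + (-2 - 7))² = -(-2 - 9)² = -1*(-11)² = -1*121 = -121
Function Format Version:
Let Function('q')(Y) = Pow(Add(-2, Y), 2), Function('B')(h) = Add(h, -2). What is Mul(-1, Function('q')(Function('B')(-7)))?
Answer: -121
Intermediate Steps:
Function('B')(h) = Add(-2, h)
Mul(-1, Function('q')(Function('B')(-7))) = Mul(-1, Pow(Add(-2, Add(-2, -7)), 2)) = Mul(-1, Pow(Add(-2, -9), 2)) = Mul(-1, Pow(-11, 2)) = Mul(-1, 121) = -121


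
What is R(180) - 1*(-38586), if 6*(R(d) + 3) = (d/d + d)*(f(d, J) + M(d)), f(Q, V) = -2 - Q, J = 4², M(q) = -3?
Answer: 198013/6 ≈ 33002.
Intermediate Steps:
J = 16
R(d) = -3 + (1 + d)*(-5 - d)/6 (R(d) = -3 + ((d/d + d)*((-2 - d) - 3))/6 = -3 + ((1 + d)*(-5 - d))/6 = -3 + (1 + d)*(-5 - d)/6)
R(180) - 1*(-38586) = (-23/6 - 1*180 - ⅙*180²) - 1*(-38586) = (-23/6 - 180 - ⅙*32400) + 38586 = (-23/6 - 180 - 5400) + 38586 = -33503/6 + 38586 = 198013/6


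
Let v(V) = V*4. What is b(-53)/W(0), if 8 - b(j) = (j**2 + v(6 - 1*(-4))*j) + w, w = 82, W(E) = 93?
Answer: -763/93 ≈ -8.2043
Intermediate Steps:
v(V) = 4*V
b(j) = -74 - j**2 - 40*j (b(j) = 8 - ((j**2 + (4*(6 - 1*(-4)))*j) + 82) = 8 - ((j**2 + (4*(6 + 4))*j) + 82) = 8 - ((j**2 + (4*10)*j) + 82) = 8 - ((j**2 + 40*j) + 82) = 8 - (82 + j**2 + 40*j) = 8 + (-82 - j**2 - 40*j) = -74 - j**2 - 40*j)
b(-53)/W(0) = (-74 - 1*(-53)**2 - 40*(-53))/93 = (-74 - 1*2809 + 2120)*(1/93) = (-74 - 2809 + 2120)*(1/93) = -763*1/93 = -763/93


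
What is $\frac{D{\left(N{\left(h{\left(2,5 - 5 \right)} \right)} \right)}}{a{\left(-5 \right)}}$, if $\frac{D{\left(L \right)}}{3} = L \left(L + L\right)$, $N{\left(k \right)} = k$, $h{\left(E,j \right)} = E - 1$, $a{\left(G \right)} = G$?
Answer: $- \frac{6}{5} \approx -1.2$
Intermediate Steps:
$h{\left(E,j \right)} = -1 + E$
$D{\left(L \right)} = 6 L^{2}$ ($D{\left(L \right)} = 3 L \left(L + L\right) = 3 L 2 L = 3 \cdot 2 L^{2} = 6 L^{2}$)
$\frac{D{\left(N{\left(h{\left(2,5 - 5 \right)} \right)} \right)}}{a{\left(-5 \right)}} = \frac{6 \left(-1 + 2\right)^{2}}{-5} = 6 \cdot 1^{2} \left(- \frac{1}{5}\right) = 6 \cdot 1 \left(- \frac{1}{5}\right) = 6 \left(- \frac{1}{5}\right) = - \frac{6}{5}$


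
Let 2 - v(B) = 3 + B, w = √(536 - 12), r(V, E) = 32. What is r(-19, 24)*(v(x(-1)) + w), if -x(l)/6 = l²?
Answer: 160 + 64*√131 ≈ 892.51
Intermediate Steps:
w = 2*√131 (w = √524 = 2*√131 ≈ 22.891)
x(l) = -6*l²
v(B) = -1 - B (v(B) = 2 - (3 + B) = 2 + (-3 - B) = -1 - B)
r(-19, 24)*(v(x(-1)) + w) = 32*((-1 - (-6)*(-1)²) + 2*√131) = 32*((-1 - (-6)) + 2*√131) = 32*((-1 - 1*(-6)) + 2*√131) = 32*((-1 + 6) + 2*√131) = 32*(5 + 2*√131) = 160 + 64*√131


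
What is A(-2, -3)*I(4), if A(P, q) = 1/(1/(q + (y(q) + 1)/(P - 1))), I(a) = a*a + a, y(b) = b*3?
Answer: -20/3 ≈ -6.6667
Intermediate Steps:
y(b) = 3*b
I(a) = a + a² (I(a) = a² + a = a + a²)
A(P, q) = q + (1 + 3*q)/(-1 + P) (A(P, q) = 1/(1/(q + (3*q + 1)/(P - 1))) = 1/(1/(q + (1 + 3*q)/(-1 + P))) = q + (1 + 3*q)/(-1 + P))
A(-2, -3)*I(4) = ((1 + 2*(-3) - 2*(-3))/(-1 - 2))*(4*(1 + 4)) = ((1 - 6 + 6)/(-3))*(4*5) = -⅓*1*20 = -⅓*20 = -20/3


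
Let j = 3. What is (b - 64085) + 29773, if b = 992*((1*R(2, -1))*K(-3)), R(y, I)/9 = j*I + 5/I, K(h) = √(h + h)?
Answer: -34312 - 71424*I*√6 ≈ -34312.0 - 1.7495e+5*I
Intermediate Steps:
K(h) = √2*√h (K(h) = √(2*h) = √2*√h)
R(y, I) = 27*I + 45/I (R(y, I) = 9*(3*I + 5/I) = 27*I + 45/I)
b = -71424*I*√6 (b = 992*((1*(27*(-1) + 45/(-1)))*(√2*√(-3))) = 992*((1*(-27 + 45*(-1)))*(√2*(I*√3))) = 992*((1*(-27 - 45))*(I*√6)) = 992*((1*(-72))*(I*√6)) = 992*(-72*I*√6) = -71424*I*√6 ≈ -1.7495e+5*I)
(b - 64085) + 29773 = (-71424*I*√6 - 64085) + 29773 = (-64085 - 71424*I*√6) + 29773 = -34312 - 71424*I*√6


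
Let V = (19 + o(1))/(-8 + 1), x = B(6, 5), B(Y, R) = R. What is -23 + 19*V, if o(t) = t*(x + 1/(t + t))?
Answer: -179/2 ≈ -89.500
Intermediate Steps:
x = 5
o(t) = t*(5 + 1/(2*t)) (o(t) = t*(5 + 1/(t + t)) = t*(5 + 1/(2*t)))
V = -7/2 (V = (19 + (½ + 5*1))/(-8 + 1) = (19 + (½ + 5))/(-7) = (19 + 11/2)*(-⅐) = (49/2)*(-⅐) = -7/2 ≈ -3.5000)
-23 + 19*V = -23 + 19*(-7/2) = -23 - 133/2 = -179/2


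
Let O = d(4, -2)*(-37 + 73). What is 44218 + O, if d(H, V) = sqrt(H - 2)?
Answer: 44218 + 36*sqrt(2) ≈ 44269.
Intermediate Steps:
d(H, V) = sqrt(-2 + H)
O = 36*sqrt(2) (O = sqrt(-2 + 4)*(-37 + 73) = sqrt(2)*36 = 36*sqrt(2) ≈ 50.912)
44218 + O = 44218 + 36*sqrt(2)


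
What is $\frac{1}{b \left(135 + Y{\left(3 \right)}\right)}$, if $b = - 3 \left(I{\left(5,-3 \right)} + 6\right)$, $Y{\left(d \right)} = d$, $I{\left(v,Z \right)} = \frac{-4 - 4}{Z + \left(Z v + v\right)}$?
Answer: $- \frac{13}{35604} \approx -0.00036513$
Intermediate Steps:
$I{\left(v,Z \right)} = - \frac{8}{Z + v + Z v}$ ($I{\left(v,Z \right)} = - \frac{8}{Z + \left(v + Z v\right)} = - \frac{8}{Z + v + Z v}$)
$b = - \frac{258}{13}$ ($b = - 3 \left(- \frac{8}{-3 + 5 - 15} + 6\right) = - 3 \left(- \frac{8}{-13} + 6\right) = - 3 \left(\left(-8\right) \left(- \frac{1}{13}\right) + 6\right) = - 3 \left(\frac{8}{13} + 6\right) = \left(-3\right) \frac{86}{13} = - \frac{258}{13} \approx -19.846$)
$\frac{1}{b \left(135 + Y{\left(3 \right)}\right)} = \frac{1}{\left(- \frac{258}{13}\right) \left(135 + 3\right)} = \frac{1}{\left(- \frac{258}{13}\right) 138} = \frac{1}{- \frac{35604}{13}} = - \frac{13}{35604}$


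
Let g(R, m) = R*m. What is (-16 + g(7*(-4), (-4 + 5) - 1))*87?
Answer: -1392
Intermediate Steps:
(-16 + g(7*(-4), (-4 + 5) - 1))*87 = (-16 + (7*(-4))*((-4 + 5) - 1))*87 = (-16 - 28*(1 - 1))*87 = (-16 - 28*0)*87 = (-16 + 0)*87 = -16*87 = -1392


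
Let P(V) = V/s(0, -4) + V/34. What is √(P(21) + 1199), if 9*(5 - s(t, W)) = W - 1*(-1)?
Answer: √5565239/68 ≈ 34.692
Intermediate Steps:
s(t, W) = 44/9 - W/9 (s(t, W) = 5 - (W - 1*(-1))/9 = 5 - (W + 1)/9 = 5 - (1 + W)/9 = 5 + (-⅑ - W/9) = 44/9 - W/9)
P(V) = 59*V/272 (P(V) = V/(44/9 - ⅑*(-4)) + V/34 = V/(44/9 + 4/9) + V*(1/34) = V/(16/3) + V/34 = V*(3/16) + V/34 = 3*V/16 + V/34 = 59*V/272)
√(P(21) + 1199) = √((59/272)*21 + 1199) = √(1239/272 + 1199) = √(327367/272) = √5565239/68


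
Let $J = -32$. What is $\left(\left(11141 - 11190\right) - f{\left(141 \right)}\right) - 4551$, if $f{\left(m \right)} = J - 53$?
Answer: $-4515$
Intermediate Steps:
$f{\left(m \right)} = -85$ ($f{\left(m \right)} = -32 - 53 = -85$)
$\left(\left(11141 - 11190\right) - f{\left(141 \right)}\right) - 4551 = \left(\left(11141 - 11190\right) - -85\right) - 4551 = \left(\left(11141 - 11190\right) + 85\right) - 4551 = \left(-49 + 85\right) - 4551 = 36 - 4551 = -4515$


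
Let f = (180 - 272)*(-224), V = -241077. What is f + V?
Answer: -220469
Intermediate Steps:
f = 20608 (f = -92*(-224) = 20608)
f + V = 20608 - 241077 = -220469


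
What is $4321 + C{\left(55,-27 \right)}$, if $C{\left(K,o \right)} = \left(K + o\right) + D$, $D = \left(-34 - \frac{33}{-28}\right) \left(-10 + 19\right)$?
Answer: $\frac{113501}{28} \approx 4053.6$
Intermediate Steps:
$D = - \frac{8271}{28}$ ($D = \left(-34 - - \frac{33}{28}\right) 9 = \left(-34 + \frac{33}{28}\right) 9 = \left(- \frac{919}{28}\right) 9 = - \frac{8271}{28} \approx -295.39$)
$C{\left(K,o \right)} = - \frac{8271}{28} + K + o$ ($C{\left(K,o \right)} = \left(K + o\right) - \frac{8271}{28} = - \frac{8271}{28} + K + o$)
$4321 + C{\left(55,-27 \right)} = 4321 - \frac{7487}{28} = \frac{113501}{28}$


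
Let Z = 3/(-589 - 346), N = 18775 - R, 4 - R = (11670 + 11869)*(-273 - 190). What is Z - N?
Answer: 10172599907/935 ≈ 1.0880e+7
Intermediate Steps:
R = 10898561 (R = 4 - (11670 + 11869)*(-273 - 190) = 4 - 23539*(-463) = 4 - 1*(-10898557) = 4 + 10898557 = 10898561)
N = -10879786 (N = 18775 - 1*10898561 = 18775 - 10898561 = -10879786)
Z = -3/935 (Z = 3/(-935) = 3*(-1/935) = -3/935 ≈ -0.0032086)
Z - N = -3/935 - 1*(-10879786) = -3/935 + 10879786 = 10172599907/935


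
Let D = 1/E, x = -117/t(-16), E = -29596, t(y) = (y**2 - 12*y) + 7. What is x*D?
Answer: 9/1035860 ≈ 8.6884e-6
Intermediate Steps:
t(y) = 7 + y**2 - 12*y
x = -9/35 (x = -117/(7 + (-16)**2 - 12*(-16)) = -117/(7 + 256 + 192) = -117/455 = -117*1/455 = -9/35 ≈ -0.25714)
D = -1/29596 (D = 1/(-29596) = -1/29596 ≈ -3.3788e-5)
x*D = -9/35*(-1/29596) = 9/1035860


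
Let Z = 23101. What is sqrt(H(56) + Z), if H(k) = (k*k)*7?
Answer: sqrt(45053) ≈ 212.26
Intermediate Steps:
H(k) = 7*k**2 (H(k) = k**2*7 = 7*k**2)
sqrt(H(56) + Z) = sqrt(7*56**2 + 23101) = sqrt(7*3136 + 23101) = sqrt(21952 + 23101) = sqrt(45053)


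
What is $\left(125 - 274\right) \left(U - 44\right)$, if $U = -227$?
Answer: $40379$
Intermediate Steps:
$\left(125 - 274\right) \left(U - 44\right) = \left(125 - 274\right) \left(-227 - 44\right) = \left(-149\right) \left(-271\right) = 40379$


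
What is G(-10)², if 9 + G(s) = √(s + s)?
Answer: 61 - 36*I*√5 ≈ 61.0 - 80.498*I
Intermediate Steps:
G(s) = -9 + √2*√s (G(s) = -9 + √(s + s) = -9 + √(2*s) = -9 + √2*√s)
G(-10)² = (-9 + √2*√(-10))² = (-9 + √2*(I*√10))² = (-9 + 2*I*√5)²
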